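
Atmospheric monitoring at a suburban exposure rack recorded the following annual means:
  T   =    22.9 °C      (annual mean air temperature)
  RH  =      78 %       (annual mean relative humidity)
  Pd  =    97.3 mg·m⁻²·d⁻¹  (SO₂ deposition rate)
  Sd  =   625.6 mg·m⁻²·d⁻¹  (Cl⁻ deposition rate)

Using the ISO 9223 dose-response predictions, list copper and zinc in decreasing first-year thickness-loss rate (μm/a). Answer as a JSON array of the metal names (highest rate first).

["zinc", "copper"]

copper: f(T) = -0.080·(T−10) [T>10 °C] = -1.0320
  sulphur-dioxide contribution → 0.6189 μm/a
  chloride contribution → 2.969 μm/a
  ⇒ r_corr(copper) = 3.587 μm/a
zinc: T>10 °C ⇒ hinge -0.071·(22.9−10) = -0.9159
  sulphur-dioxide contribution → 1.399 μm/a
  chloride contribution → 8.98 μm/a
  total first-year rate 10.38 μm/a
Ordering by μm/a: zinc (10.4) > copper (3.59)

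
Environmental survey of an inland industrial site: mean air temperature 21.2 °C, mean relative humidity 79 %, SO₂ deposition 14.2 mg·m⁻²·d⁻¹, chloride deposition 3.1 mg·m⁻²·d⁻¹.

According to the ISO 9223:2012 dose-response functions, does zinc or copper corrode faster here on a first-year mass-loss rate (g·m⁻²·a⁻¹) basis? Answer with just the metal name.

zinc: temperature factor f = -0.071·(11.2) = -0.7952
  SO₂ term: 0.0129·14.2^0.44·exp(0.046·79-0.7952) = 0.7087
  Cl⁻ term: 0.0175·3.1^0.57·exp(0.008·79+0.085·21.2) = 0.3804
  sum: 0.7087 + 0.3804 → r_corr = 1.089 μm/a
  mass loss = 1.089 μm/a × 7.14 g/cm³ = 7.776 g·m⁻²·a⁻¹
copper: f(T) = -0.080·(T−10) [T>10 °C] = -0.8960
  Pd branch = 0.0053·Pd^0.26·e^(0.059·RH+f) = 0.456 μm/a
  Sd branch = 0.01025·Sd^0.27·e^(0.036·RH+0.049·T) = 0.6756 μm/a
  r_corr = 0.456 + 0.6756 = 1.132 μm/a
  mass loss = 1.132 μm/a × 8.96 g/cm³ = 10.14 g·m⁻²·a⁻¹
Ordering by g·m⁻²·a⁻¹: copper (10.1) > zinc (7.78)

copper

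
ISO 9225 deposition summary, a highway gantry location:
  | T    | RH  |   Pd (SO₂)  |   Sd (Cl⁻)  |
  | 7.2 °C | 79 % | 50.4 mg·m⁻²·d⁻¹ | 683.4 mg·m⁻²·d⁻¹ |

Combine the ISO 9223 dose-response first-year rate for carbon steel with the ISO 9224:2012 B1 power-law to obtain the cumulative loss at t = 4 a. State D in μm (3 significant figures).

D(4) = 307 μm

carbon steel: temperature factor f = +0.150·(-2.8) = -0.4200
  SO₂ term: 1.77·50.4^0.52·exp(0.02·79-0.4200) = 43.35
  Cl⁻ term: 0.102·683.4^0.62·exp(0.033·79+0.04·7.2) = 105.5
  r_corr = 43.35 + 105.5 = 148.9 μm/a
Long-term exponent b (ISO 9224 Table 2, B1) = 0.523
  D(4) = 148.9 × 4^0.523 = 148.9 × 2.065 = 307.4 μm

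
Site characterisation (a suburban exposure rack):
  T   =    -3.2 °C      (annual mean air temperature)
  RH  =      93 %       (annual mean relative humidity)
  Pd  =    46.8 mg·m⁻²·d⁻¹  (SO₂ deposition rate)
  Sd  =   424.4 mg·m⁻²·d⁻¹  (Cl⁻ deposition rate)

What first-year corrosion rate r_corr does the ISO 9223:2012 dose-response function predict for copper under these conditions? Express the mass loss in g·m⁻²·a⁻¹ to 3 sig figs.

r_corr = 17.3 g·m⁻²·a⁻¹

copper: T≤10 °C ⇒ hinge +0.126·(-3.2−10) = -1.6632
  sulphur-dioxide contribution → 0.6595 μm/a
  chloride contribution → 1.277 μm/a
  ⇒ r_corr(copper) = 1.936 μm/a
Convert to mass loss: 1.936 μm/a × 8.96 g/cm³ = 17.35 g·m⁻²·a⁻¹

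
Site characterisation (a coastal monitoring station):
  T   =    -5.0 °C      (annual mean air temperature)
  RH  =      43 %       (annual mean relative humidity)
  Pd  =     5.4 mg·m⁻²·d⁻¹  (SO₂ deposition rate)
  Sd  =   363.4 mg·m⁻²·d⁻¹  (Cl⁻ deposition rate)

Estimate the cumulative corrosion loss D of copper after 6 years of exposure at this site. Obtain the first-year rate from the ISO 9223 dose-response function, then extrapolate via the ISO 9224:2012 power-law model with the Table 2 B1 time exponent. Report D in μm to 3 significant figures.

D(6) = 0.664 μm

copper: T≤10 °C ⇒ hinge +0.126·(-5.0−10) = -1.8900
  SO₂ term: 0.0053·5.4^0.26·exp(0.059·43-1.8900) = 0.01569
  Sd branch = 0.01025·Sd^0.27·e^(0.036·RH+0.049·T) = 0.1853 μm/a
  sum: 0.01569 + 0.1853 → r_corr = 0.201 μm/a
Power-law: D(6) = r_corr · 6^0.667
  D(6) = 0.201 × 6^0.667 = 0.201 × 3.304 = 0.6641 μm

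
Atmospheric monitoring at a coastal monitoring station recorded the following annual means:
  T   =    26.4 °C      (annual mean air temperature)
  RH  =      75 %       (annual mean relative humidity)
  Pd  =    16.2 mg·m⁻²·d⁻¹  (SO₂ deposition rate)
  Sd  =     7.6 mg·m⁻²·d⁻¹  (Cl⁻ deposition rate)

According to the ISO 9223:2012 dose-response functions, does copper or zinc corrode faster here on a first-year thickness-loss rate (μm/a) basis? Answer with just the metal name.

zinc

copper: temperature factor f = -0.080·(16.4) = -1.3120
  SO₂ term: 0.0053·16.2^0.26·exp(0.059·75-1.3120) = 0.2459
  Cl⁻ term: 0.01025·7.6^0.27·exp(0.036·75+0.049·26.4) = 0.9615
  r_corr = 0.2459 + 0.9615 = 1.207 μm/a
zinc: T>10 °C ⇒ hinge -0.071·(26.4−10) = -1.1644
  SO₂ term: 0.0129·16.2^0.44·exp(0.046·75-1.1644) = 0.4319
  Cl⁻ term: 0.0175·7.6^0.57·exp(0.008·75+0.085·26.4) = 0.9555
  sum: 0.4319 + 0.9555 → r_corr = 1.387 μm/a
Ordering by μm/a: zinc (1.39) > copper (1.21)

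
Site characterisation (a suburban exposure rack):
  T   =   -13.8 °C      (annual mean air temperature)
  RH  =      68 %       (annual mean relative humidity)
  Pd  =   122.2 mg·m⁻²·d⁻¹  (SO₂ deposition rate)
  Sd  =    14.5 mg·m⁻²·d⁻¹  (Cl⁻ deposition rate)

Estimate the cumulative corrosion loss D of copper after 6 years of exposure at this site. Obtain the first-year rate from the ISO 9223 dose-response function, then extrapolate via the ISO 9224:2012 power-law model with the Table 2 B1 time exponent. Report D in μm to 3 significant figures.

D(6) = 0.578 μm

copper: T≤10 °C ⇒ hinge +0.126·(-13.8−10) = -2.9988
  SO₂ term: 0.0053·122.2^0.26·exp(0.059·68-2.9988) = 0.05093
  Cl⁻ term: 0.01025·14.5^0.27·exp(0.036·68+0.049·-13.8) = 0.1241
  sum: 0.05093 + 0.1241 → r_corr = 0.175 μm/a
ISO 9224: D(t) = r_corr · t^b with b = 0.667 (copper, B1)
  D(6) = 0.175 × 6^0.667 = 0.175 × 3.304 = 0.5783 μm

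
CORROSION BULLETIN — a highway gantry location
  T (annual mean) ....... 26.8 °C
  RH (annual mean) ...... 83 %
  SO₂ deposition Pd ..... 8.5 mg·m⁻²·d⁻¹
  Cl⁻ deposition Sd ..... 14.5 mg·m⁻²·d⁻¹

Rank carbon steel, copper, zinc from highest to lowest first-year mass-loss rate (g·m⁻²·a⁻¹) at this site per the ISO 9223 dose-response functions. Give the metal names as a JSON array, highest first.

carbon steel: temperature factor f = -0.054·(16.8) = -0.9072
  sulphur-dioxide contribution → 11.43 μm/a
  chloride contribution → 24.2 μm/a
  total first-year rate 35.63 μm/a
  mass loss = 35.63 μm/a × 7.85 g/cm³ = 279.7 g·m⁻²·a⁻¹
copper: T>10 °C ⇒ hinge -0.080·(26.8−10) = -1.3440
  sulphur-dioxide contribution → 0.3228 μm/a
  chloride contribution → 1.557 μm/a
  total first-year rate 1.88 μm/a
  mass loss = 1.88 μm/a × 8.96 g/cm³ = 16.84 g·m⁻²·a⁻¹
zinc: f(T) = -0.071·(T−10) [T>10 °C] = -1.1928
  sulphur-dioxide contribution → 0.4567 μm/a
  chloride contribution → 1.523 μm/a
  total first-year rate 1.98 μm/a
  mass loss = 1.98 μm/a × 7.14 g/cm³ = 14.14 g·m⁻²·a⁻¹
Ordering by g·m⁻²·a⁻¹: carbon steel (280) > copper (16.8) > zinc (14.1)

["carbon steel", "copper", "zinc"]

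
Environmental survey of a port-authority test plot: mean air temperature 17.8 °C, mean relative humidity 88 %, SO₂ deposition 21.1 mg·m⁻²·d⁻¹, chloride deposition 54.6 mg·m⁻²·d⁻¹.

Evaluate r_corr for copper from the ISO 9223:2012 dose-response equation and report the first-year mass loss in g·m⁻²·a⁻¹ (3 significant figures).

r_corr = 25.5 g·m⁻²·a⁻¹

copper: f(T) = -0.080·(T−10) [T>10 °C] = -0.6240
  sulphur-dioxide contribution → 1.128 μm/a
  chloride contribution → 1.716 μm/a
  total first-year rate 2.844 μm/a
Convert to mass loss: 2.844 μm/a × 8.96 g/cm³ = 25.48 g·m⁻²·a⁻¹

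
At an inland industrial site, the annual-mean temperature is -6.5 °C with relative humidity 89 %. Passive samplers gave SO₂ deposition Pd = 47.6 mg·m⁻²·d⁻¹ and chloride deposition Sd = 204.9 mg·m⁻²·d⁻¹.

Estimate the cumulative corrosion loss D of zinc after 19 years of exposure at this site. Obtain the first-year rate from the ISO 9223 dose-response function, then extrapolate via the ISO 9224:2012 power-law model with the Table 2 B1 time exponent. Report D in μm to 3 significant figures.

D(19) = 29.4 μm

zinc: T≤10 °C ⇒ hinge +0.038·(-6.5−10) = -0.6270
  SO₂ term: 0.0129·47.6^0.44·exp(0.046·89-0.6270) = 2.262
  Sd branch = 0.0175·Sd^0.57·e^(0.008·RH+0.085·T) = 0.4265 μm/a
  r_corr = 2.262 + 0.4265 = 2.688 μm/a
Long-term exponent b (ISO 9224 Table 2, B1) = 0.813
  D(19) = 2.688 × 19^0.813 = 2.688 × 10.96 = 29.45 μm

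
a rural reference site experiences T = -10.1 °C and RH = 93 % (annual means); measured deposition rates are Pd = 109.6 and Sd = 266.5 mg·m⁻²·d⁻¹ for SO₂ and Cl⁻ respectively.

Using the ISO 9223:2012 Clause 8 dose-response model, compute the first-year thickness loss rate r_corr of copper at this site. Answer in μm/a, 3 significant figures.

copper: T≤10 °C ⇒ hinge +0.126·(-10.1−10) = -2.5326
  SO₂ term: 0.0053·109.6^0.26·exp(0.059·93-2.5326) = 0.3449
  Sd branch = 0.01025·Sd^0.27·e^(0.036·RH+0.049·T) = 0.8031 μm/a
  r_corr = 0.3449 + 0.8031 = 1.148 μm/a

r_corr = 1.15 μm/a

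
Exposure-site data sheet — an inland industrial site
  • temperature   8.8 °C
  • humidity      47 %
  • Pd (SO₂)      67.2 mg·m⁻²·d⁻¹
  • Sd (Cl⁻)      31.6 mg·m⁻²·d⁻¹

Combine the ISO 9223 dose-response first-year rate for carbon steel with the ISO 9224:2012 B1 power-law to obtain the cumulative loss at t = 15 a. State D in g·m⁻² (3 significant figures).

carbon steel: T≤10 °C ⇒ hinge +0.150·(8.8−10) = -0.1800
  Pd branch = 1.77·Pd^0.52·e^(0.02·RH+f) = 33.75 μm/a
  Cl⁻ term: 0.102·31.6^0.62·exp(0.033·47+0.04·8.8) = 5.819
  sum: 33.75 + 5.819 → r_corr = 39.57 μm/a
ISO 9224: D(t) = r_corr · t^b with b = 0.523 (carbon steel, B1)
  D(15) = 39.57 × 15^0.523 = 39.57 × 4.122 = 163.1 μm
  Mass loss = 163.1 μm × 7.85 g/cm³ = 1280 g·m⁻²

D(15) = 1.28e+03 g·m⁻²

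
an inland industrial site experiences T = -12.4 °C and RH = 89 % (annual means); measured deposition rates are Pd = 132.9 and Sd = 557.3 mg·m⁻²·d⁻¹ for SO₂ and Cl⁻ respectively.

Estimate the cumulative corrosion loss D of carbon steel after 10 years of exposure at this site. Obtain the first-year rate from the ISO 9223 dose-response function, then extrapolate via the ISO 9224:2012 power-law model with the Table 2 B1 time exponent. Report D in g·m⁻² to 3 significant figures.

carbon steel: T≤10 °C ⇒ hinge +0.150·(-12.4−10) = -3.3600
  Pd branch = 1.77·Pd^0.52·e^(0.02·RH+f) = 4.635 μm/a
  Cl⁻ term: 0.102·557.3^0.62·exp(0.033·89+0.04·-12.4) = 59.06
  sum: 4.635 + 59.06 → r_corr = 63.69 μm/a
Power-law: D(10) = r_corr · 10^0.523
  D(10) = 63.69 × 10^0.523 = 63.69 × 3.334 = 212.4 μm
  Mass loss = 212.4 μm × 7.85 g/cm³ = 1667 g·m⁻²

D(10) = 1.67e+03 g·m⁻²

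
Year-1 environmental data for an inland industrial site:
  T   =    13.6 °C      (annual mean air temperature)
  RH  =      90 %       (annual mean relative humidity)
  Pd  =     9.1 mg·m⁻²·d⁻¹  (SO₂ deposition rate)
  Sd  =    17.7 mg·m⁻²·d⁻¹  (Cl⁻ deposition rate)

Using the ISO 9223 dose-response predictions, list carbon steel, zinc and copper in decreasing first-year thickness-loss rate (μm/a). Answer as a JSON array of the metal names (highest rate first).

["carbon steel", "copper", "zinc"]

carbon steel: f(T) = -0.054·(T−10) [T>10 °C] = -0.1944
  sulphur-dioxide contribution → 27.8 μm/a
  chloride contribution → 20.34 μm/a
  ⇒ r_corr(carbon steel) = 48.14 μm/a
zinc: temperature factor f = -0.071·(3.6) = -0.2556
  sulphur-dioxide contribution → 1.658 μm/a
  chloride contribution → 0.5877 μm/a
  ⇒ r_corr(zinc) = 2.245 μm/a
copper: temperature factor f = -0.080·(3.6) = -0.2880
  sulphur-dioxide contribution → 1.428 μm/a
  chloride contribution → 1.107 μm/a
  ⇒ r_corr(copper) = 2.535 μm/a
Ordering by μm/a: carbon steel (48.1) > copper (2.53) > zinc (2.25)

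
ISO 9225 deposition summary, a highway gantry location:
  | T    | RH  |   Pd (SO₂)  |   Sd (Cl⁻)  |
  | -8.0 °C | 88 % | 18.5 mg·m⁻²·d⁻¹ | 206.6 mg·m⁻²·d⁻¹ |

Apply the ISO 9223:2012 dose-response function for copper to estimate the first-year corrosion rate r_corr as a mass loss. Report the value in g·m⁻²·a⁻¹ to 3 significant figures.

r_corr = 8.11 g·m⁻²·a⁻¹

copper: T≤10 °C ⇒ hinge +0.126·(-8.0−10) = -2.2680
  SO₂ term: 0.0053·18.5^0.26·exp(0.059·88-2.2680) = 0.2107
  Cl⁻ term: 0.01025·206.6^0.27·exp(0.036·88+0.049·-8.0) = 0.6941
  r_corr = 0.2107 + 0.6941 = 0.9048 μm/a
Convert to mass loss: 0.9048 μm/a × 8.96 g/cm³ = 8.107 g·m⁻²·a⁻¹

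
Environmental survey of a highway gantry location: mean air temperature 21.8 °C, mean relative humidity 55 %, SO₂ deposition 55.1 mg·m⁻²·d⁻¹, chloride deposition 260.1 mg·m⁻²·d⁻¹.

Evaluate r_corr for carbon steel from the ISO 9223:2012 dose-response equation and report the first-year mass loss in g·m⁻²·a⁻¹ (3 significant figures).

r_corr = 547 g·m⁻²·a⁻¹

carbon steel: f(T) = -0.054·(T−10) [T>10 °C] = -0.6372
  sulphur-dioxide contribution → 22.61 μm/a
  chloride contribution → 47.09 μm/a
  ⇒ r_corr(carbon steel) = 69.7 μm/a
Convert to mass loss: 69.7 μm/a × 7.85 g/cm³ = 547.2 g·m⁻²·a⁻¹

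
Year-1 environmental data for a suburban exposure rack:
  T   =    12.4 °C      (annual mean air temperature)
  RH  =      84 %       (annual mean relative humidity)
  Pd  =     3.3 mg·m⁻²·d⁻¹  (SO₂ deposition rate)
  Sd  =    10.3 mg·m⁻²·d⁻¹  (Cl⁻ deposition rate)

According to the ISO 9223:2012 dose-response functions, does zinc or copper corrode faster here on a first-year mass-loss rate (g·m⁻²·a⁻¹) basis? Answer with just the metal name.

zinc: temperature factor f = -0.071·(2.4) = -0.1704
  sulphur-dioxide contribution → 0.8767 μm/a
  chloride contribution → 0.3715 μm/a
  total first-year rate 1.248 μm/a
  mass loss = 1.248 μm/a × 7.14 g/cm³ = 8.912 g·m⁻²·a⁻¹
copper: T>10 °C ⇒ hinge -0.080·(12.4−10) = -0.1920
  sulphur-dioxide contribution → 0.8474 μm/a
  chloride contribution → 0.7267 μm/a
  total first-year rate 1.574 μm/a
  mass loss = 1.574 μm/a × 8.96 g/cm³ = 14.1 g·m⁻²·a⁻¹
Ordering by g·m⁻²·a⁻¹: copper (14.1) > zinc (8.91)

copper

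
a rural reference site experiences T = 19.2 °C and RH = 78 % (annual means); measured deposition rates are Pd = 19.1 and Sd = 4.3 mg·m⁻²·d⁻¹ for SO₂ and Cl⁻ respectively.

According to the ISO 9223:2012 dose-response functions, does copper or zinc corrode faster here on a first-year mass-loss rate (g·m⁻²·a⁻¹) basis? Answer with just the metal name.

copper: temperature factor f = -0.080·(9.2) = -0.7360
  Pd branch = 0.0053·Pd^0.26·e^(0.059·RH+f) = 0.5449 μm/a
  Cl⁻ term: 0.01025·4.3^0.27·exp(0.036·78+0.049·19.2) = 0.6454
  r_corr = 0.5449 + 0.6454 = 1.19 μm/a
  mass loss = 1.19 μm/a × 8.96 g/cm³ = 10.67 g·m⁻²·a⁻¹
zinc: temperature factor f = -0.071·(9.2) = -0.6532
  Pd branch = 0.0129·Pd^0.44·e^(0.046·RH+f) = 0.8888 μm/a
  Sd branch = 0.0175·Sd^0.57·e^(0.008·RH+0.085·T) = 0.3836 μm/a
  r_corr = 0.8888 + 0.3836 = 1.272 μm/a
  mass loss = 1.272 μm/a × 7.14 g/cm³ = 9.085 g·m⁻²·a⁻¹
Ordering by g·m⁻²·a⁻¹: copper (10.7) > zinc (9.09)

copper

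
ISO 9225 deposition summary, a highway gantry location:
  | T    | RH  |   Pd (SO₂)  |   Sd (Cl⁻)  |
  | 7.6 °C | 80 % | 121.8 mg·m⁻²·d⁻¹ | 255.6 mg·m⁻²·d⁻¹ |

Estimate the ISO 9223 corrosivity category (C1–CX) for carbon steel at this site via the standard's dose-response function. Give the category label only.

C5

carbon steel: T≤10 °C ⇒ hinge +0.150·(7.6−10) = -0.3600
  SO₂ term: 1.77·121.8^0.52·exp(0.02·80-0.3600) = 74.31
  Sd branch = 0.102·Sd^0.62·e^(0.033·RH+0.04·T) = 60.24 μm/a
  r_corr = 74.31 + 60.24 = 134.5 μm/a
135 μm/a falls in (80, 200] for carbon steel → category C5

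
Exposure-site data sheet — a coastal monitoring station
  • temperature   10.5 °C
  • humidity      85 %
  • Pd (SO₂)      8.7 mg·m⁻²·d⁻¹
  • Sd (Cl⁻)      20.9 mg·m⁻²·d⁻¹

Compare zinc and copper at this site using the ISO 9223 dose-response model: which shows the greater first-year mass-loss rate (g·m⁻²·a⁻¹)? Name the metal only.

copper

zinc: f(T) = -0.071·(T−10) [T>10 °C] = -0.0355
  Pd branch = 0.0129·Pd^0.44·e^(0.046·RH+f) = 1.609 μm/a
  Cl⁻ term: 0.0175·20.9^0.57·exp(0.008·85+0.085·10.5) = 0.4769
  sum: 1.609 + 0.4769 → r_corr = 2.086 μm/a
  mass loss = 2.086 μm/a × 7.14 g/cm³ = 14.9 g·m⁻²·a⁻¹
copper: temperature factor f = -0.080·(0.5) = -0.0400
  SO₂ term: 0.0053·8.7^0.26·exp(0.059·85-0.0400) = 1.346
  Cl⁻ term: 0.01025·20.9^0.27·exp(0.036·85+0.049·10.5) = 0.8309
  sum: 1.346 + 0.8309 → r_corr = 2.177 μm/a
  mass loss = 2.177 μm/a × 8.96 g/cm³ = 19.51 g·m⁻²·a⁻¹
Ordering by g·m⁻²·a⁻¹: copper (19.5) > zinc (14.9)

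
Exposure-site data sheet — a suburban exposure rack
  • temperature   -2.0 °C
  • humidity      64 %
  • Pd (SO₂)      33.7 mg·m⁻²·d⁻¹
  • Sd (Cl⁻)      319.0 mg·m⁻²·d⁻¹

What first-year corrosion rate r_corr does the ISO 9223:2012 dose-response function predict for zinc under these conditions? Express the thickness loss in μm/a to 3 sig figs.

r_corr = 1.39 μm/a

zinc: temperature factor f = +0.038·(-12.0) = -0.4560
  SO₂ term: 0.0129·33.7^0.44·exp(0.046·64-0.4560) = 0.7299
  Sd branch = 0.0175·Sd^0.57·e^(0.008·RH+0.085·T) = 0.6588 μm/a
  r_corr = 0.7299 + 0.6588 = 1.389 μm/a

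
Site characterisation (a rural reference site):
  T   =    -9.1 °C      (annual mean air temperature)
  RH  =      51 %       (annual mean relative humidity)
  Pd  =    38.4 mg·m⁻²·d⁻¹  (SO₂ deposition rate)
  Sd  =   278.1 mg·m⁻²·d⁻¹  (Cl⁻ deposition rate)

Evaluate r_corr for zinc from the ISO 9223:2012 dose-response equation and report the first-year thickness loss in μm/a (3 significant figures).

r_corr = 0.625 μm/a

zinc: f(T) = +0.038·(T−10) [T≤10 °C] = -0.7258
  SO₂ term: 0.0129·38.4^0.44·exp(0.046·51-0.7258) = 0.3246
  Sd branch = 0.0175·Sd^0.57·e^(0.008·RH+0.085·T) = 0.3003 μm/a
  sum: 0.3246 + 0.3003 → r_corr = 0.6249 μm/a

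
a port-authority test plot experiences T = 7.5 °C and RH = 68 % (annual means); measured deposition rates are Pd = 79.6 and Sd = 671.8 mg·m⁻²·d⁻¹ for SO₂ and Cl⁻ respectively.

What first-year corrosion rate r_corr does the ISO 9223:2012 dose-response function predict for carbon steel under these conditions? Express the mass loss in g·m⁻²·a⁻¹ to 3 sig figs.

carbon steel: T≤10 °C ⇒ hinge +0.150·(7.5−10) = -0.3750
  SO₂ term: 1.77·79.6^0.52·exp(0.02·68-0.3750) = 46.16
  Cl⁻ term: 0.102·671.8^0.62·exp(0.033·68+0.04·7.5) = 73.51
  sum: 46.16 + 73.51 → r_corr = 119.7 μm/a
Convert to mass loss: 119.7 μm/a × 7.85 g/cm³ = 939.4 g·m⁻²·a⁻¹

r_corr = 939 g·m⁻²·a⁻¹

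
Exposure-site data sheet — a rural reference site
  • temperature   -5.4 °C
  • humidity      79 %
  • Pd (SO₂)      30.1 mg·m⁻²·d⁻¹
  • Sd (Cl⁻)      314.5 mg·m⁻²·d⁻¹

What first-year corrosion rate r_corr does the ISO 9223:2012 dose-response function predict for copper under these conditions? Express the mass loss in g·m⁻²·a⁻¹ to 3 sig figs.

r_corr = 7.47 g·m⁻²·a⁻¹

copper: f(T) = +0.126·(T−10) [T≤10 °C] = -1.9404
  Pd branch = 0.0053·Pd^0.26·e^(0.059·RH+f) = 0.1951 μm/a
  Sd branch = 0.01025·Sd^0.27·e^(0.036·RH+0.049·T) = 0.6387 μm/a
  sum: 0.1951 + 0.6387 → r_corr = 0.8338 μm/a
Convert to mass loss: 0.8338 μm/a × 8.96 g/cm³ = 7.471 g·m⁻²·a⁻¹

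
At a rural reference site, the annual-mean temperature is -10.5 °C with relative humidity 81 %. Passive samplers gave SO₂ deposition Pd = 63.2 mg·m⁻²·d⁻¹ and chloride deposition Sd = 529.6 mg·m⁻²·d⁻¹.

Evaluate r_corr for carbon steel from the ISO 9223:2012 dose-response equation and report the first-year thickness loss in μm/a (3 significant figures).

r_corr = 51.0 μm/a

carbon steel: T≤10 °C ⇒ hinge +0.150·(-10.5−10) = -3.0750
  sulphur-dioxide contribution → 3.568 μm/a
  chloride contribution → 47.41 μm/a
  ⇒ r_corr(carbon steel) = 50.98 μm/a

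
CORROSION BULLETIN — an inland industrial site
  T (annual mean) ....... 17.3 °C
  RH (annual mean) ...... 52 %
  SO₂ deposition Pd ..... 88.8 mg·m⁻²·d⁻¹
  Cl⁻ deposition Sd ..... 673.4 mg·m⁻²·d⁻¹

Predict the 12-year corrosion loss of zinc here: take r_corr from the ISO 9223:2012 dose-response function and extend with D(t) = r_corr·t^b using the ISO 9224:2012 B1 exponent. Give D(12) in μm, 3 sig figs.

D(12) = 40.2 μm

zinc: f(T) = -0.071·(T−10) [T>10 °C] = -0.5183
  SO₂ term: 0.0129·88.8^0.44·exp(0.046·52-0.5183) = 0.6048
  Cl⁻ term: 0.0175·673.4^0.57·exp(0.008·52+0.085·17.3) = 4.726
  r_corr = 0.6048 + 4.726 = 5.33 μm/a
ISO 9224: D(t) = r_corr · t^b with b = 0.813 (zinc, B1)
  D(12) = 5.33 × 12^0.813 = 5.33 × 7.54 = 40.19 μm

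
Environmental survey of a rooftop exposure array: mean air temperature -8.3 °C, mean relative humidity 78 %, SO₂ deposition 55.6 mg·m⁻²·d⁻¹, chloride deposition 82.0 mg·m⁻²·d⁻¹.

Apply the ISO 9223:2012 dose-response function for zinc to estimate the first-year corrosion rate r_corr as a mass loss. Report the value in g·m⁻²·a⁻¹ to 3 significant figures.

r_corr = 11.2 g·m⁻²·a⁻¹

zinc: temperature factor f = +0.038·(-18.3) = -0.6954
  sulphur-dioxide contribution → 1.364 μm/a
  chloride contribution → 0.1988 μm/a
  ⇒ r_corr(zinc) = 1.562 μm/a
Convert to mass loss: 1.562 μm/a × 7.14 g/cm³ = 11.16 g·m⁻²·a⁻¹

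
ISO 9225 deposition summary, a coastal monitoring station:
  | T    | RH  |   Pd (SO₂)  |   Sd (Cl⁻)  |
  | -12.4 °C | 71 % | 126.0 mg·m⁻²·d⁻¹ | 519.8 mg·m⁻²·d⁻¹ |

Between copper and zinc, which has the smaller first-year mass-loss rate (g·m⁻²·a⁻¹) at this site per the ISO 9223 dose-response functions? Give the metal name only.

copper: T≤10 °C ⇒ hinge +0.126·(-12.4−10) = -2.8224
  sulphur-dioxide contribution → 0.07309 μm/a
  chloride contribution → 0.3892 μm/a
  ⇒ r_corr(copper) = 0.4623 μm/a
  mass loss = 0.4623 μm/a × 8.96 g/cm³ = 4.142 g·m⁻²·a⁻¹
zinc: T≤10 °C ⇒ hinge +0.038·(-12.4−10) = -0.8512
  sulphur-dioxide contribution → 1.212 μm/a
  chloride contribution → 0.3802 μm/a
  total first-year rate 1.592 μm/a
  mass loss = 1.592 μm/a × 7.14 g/cm³ = 11.37 g·m⁻²·a⁻¹
Ordering by g·m⁻²·a⁻¹: zinc (11.4) > copper (4.14)

copper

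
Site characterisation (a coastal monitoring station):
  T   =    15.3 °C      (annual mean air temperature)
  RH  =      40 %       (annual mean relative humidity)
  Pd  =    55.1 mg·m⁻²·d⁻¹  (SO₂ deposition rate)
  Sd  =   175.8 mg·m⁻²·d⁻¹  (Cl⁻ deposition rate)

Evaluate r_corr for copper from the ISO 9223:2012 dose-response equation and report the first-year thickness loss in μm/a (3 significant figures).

copper: T>10 °C ⇒ hinge -0.080·(15.3−10) = -0.4240
  Pd branch = 0.0053·Pd^0.26·e^(0.059·RH+f) = 0.1042 μm/a
  Sd branch = 0.01025·Sd^0.27·e^(0.036·RH+0.049·T) = 0.3697 μm/a
  r_corr = 0.1042 + 0.3697 = 0.4739 μm/a

r_corr = 0.474 μm/a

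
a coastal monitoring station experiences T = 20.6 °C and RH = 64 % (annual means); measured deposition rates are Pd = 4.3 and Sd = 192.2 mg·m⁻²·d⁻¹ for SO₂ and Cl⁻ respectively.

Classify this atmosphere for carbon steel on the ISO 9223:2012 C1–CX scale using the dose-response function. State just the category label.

carbon steel: f(T) = -0.054·(T−10) [T>10 °C] = -0.5724
  Pd branch = 1.77·Pd^0.52·e^(0.02·RH+f) = 7.668 μm/a
  Sd branch = 0.102·Sd^0.62·e^(0.033·RH+0.04·T) = 50.07 μm/a
  r_corr = 7.668 + 50.07 = 57.74 μm/a
57.7 μm/a falls in (50, 80] for carbon steel → category C4

C4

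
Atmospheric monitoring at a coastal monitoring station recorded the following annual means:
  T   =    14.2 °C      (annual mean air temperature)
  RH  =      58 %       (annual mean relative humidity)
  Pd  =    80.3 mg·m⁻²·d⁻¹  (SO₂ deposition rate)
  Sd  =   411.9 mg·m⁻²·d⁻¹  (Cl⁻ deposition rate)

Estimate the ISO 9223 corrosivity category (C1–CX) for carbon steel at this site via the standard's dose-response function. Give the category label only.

carbon steel: f(T) = -0.054·(T−10) [T>10 °C] = -0.2268
  sulphur-dioxide contribution → 44.03 μm/a
  chloride contribution → 51.01 μm/a
  ⇒ r_corr(carbon steel) = 95.04 μm/a
ISO 9223 Table 2 (carbon steel): 80 < 95 ≤ 200 μm/a ⇒ C5

C5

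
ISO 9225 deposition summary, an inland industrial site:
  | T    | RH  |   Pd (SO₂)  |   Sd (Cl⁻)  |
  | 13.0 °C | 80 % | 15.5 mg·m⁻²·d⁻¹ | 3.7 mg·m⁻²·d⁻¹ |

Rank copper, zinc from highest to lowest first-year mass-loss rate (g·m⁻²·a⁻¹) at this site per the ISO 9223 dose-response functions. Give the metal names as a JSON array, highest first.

copper: temperature factor f = -0.080·(3.0) = -0.2400
  SO₂ term: 0.0053·15.5^0.26·exp(0.059·80-0.2400) = 0.9537
  Cl⁻ term: 0.01025·3.7^0.27·exp(0.036·80+0.049·13.0) = 0.4915
  sum: 0.9537 + 0.4915 → r_corr = 1.445 μm/a
  mass loss = 1.445 μm/a × 8.96 g/cm³ = 12.95 g·m⁻²·a⁻¹
zinc: T>10 °C ⇒ hinge -0.071·(13.0−10) = -0.2130
  Pd branch = 0.0129·Pd^0.44·e^(0.046·RH+f) = 1.38 μm/a
  Sd branch = 0.0175·Sd^0.57·e^(0.008·RH+0.085·T) = 0.2112 μm/a
  r_corr = 1.38 + 0.2112 = 1.592 μm/a
  mass loss = 1.592 μm/a × 7.14 g/cm³ = 11.36 g·m⁻²·a⁻¹
Ordering by g·m⁻²·a⁻¹: copper (12.9) > zinc (11.4)

["copper", "zinc"]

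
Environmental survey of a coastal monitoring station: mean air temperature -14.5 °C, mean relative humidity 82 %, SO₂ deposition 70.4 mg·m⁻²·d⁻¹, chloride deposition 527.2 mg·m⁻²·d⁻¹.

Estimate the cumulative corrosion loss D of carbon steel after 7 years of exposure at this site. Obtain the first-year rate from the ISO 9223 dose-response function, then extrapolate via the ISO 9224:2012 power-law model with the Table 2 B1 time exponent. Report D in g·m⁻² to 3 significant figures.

D(7) = 950 g·m⁻²

carbon steel: f(T) = +0.150·(T−10) [T≤10 °C] = -3.6750
  sulphur-dioxide contribution → 2.113 μm/a
  chloride contribution → 41.64 μm/a
  total first-year rate 43.76 μm/a
ISO 9224: D(t) = r_corr · t^b with b = 0.523 (carbon steel, B1)
  D(7) = 43.76 × 7^0.523 = 43.76 × 2.767 = 121.1 μm
  Mass loss = 121.1 μm × 7.85 g/cm³ = 950.4 g·m⁻²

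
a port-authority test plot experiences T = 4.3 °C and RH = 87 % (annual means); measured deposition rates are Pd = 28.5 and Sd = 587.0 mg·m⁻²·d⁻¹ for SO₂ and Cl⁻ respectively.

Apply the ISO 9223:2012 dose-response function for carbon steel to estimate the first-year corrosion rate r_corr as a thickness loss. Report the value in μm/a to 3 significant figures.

carbon steel: f(T) = +0.150·(T−10) [T≤10 °C] = -0.8550
  Pd branch = 1.77·Pd^0.52·e^(0.02·RH+f) = 24.48 μm/a
  Cl⁻ term: 0.102·587.0^0.62·exp(0.033·87+0.04·4.3) = 111.4
  sum: 24.48 + 111.4 → r_corr = 135.8 μm/a

r_corr = 136 μm/a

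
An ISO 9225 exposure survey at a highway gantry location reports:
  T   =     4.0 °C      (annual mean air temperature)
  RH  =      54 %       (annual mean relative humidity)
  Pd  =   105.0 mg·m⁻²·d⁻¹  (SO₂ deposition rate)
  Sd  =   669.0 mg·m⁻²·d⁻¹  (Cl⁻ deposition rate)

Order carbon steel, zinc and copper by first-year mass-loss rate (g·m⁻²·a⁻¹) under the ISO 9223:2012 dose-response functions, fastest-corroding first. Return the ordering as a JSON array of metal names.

carbon steel: temperature factor f = +0.150·(-6.0) = -0.9000
  Pd branch = 1.77·Pd^0.52·e^(0.02·RH+f) = 23.83 μm/a
  Cl⁻ term: 0.102·669.0^0.62·exp(0.033·54+0.04·4.0) = 40.16
  sum: 23.83 + 40.16 → r_corr = 63.99 μm/a
  mass loss = 63.99 μm/a × 7.85 g/cm³ = 502.3 g·m⁻²·a⁻¹
zinc: f(T) = +0.038·(T−10) [T≤10 °C] = -0.2280
  SO₂ term: 0.0129·105.0^0.44·exp(0.046·54-0.2280) = 0.9543
  Sd branch = 0.0175·Sd^0.57·e^(0.008·RH+0.085·T) = 1.545 μm/a
  sum: 0.9543 + 1.545 → r_corr = 2.499 μm/a
  mass loss = 2.499 μm/a × 7.14 g/cm³ = 17.84 g·m⁻²·a⁻¹
copper: T≤10 °C ⇒ hinge +0.126·(4.0−10) = -0.7560
  SO₂ term: 0.0053·105.0^0.26·exp(0.059·54-0.7560) = 0.2019
  Cl⁻ term: 0.01025·669.0^0.27·exp(0.036·54+0.049·4.0) = 0.5046
  r_corr = 0.2019 + 0.5046 = 0.7065 μm/a
  mass loss = 0.7065 μm/a × 8.96 g/cm³ = 6.331 g·m⁻²·a⁻¹
Ordering by g·m⁻²·a⁻¹: carbon steel (502) > zinc (17.8) > copper (6.33)

["carbon steel", "zinc", "copper"]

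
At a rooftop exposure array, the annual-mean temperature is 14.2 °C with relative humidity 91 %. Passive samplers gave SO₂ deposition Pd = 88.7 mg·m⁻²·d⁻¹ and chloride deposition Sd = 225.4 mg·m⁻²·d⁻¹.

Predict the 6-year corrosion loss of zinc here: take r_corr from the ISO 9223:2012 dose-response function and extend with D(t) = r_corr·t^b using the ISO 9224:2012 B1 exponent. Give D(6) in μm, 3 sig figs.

zinc: f(T) = -0.071·(T−10) [T>10 °C] = -0.2982
  Pd branch = 0.0129·Pd^0.44·e^(0.046·RH+f) = 4.53 μm/a
  Sd branch = 0.0175·Sd^0.57·e^(0.008·RH+0.085·T) = 2.658 μm/a
  sum: 4.53 + 2.658 → r_corr = 7.188 μm/a
Power-law: D(6) = r_corr · 6^0.813
  D(6) = 7.188 × 6^0.813 = 7.188 × 4.292 = 30.85 μm

D(6) = 30.9 μm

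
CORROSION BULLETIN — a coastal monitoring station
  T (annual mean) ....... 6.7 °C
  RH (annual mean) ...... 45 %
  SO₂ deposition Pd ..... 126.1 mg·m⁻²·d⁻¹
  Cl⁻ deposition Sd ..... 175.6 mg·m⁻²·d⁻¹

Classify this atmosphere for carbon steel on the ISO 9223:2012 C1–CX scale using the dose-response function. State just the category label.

carbon steel: f(T) = +0.150·(T−10) [T≤10 °C] = -0.4950
  sulphur-dioxide contribution → 32.83 μm/a
  chloride contribution → 14.51 μm/a
  ⇒ r_corr(carbon steel) = 47.33 μm/a
47.3 μm/a falls in (25, 50] for carbon steel → category C3

C3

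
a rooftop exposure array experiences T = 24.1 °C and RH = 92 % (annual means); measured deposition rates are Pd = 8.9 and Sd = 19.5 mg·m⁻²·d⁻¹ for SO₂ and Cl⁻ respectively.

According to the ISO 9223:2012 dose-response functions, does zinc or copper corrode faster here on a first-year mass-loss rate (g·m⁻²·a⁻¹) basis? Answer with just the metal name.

zinc: f(T) = -0.071·(T−10) [T>10 °C] = -1.0011
  SO₂ term: 0.0129·8.9^0.44·exp(0.046·92-1.0011) = 0.8541
  Sd branch = 0.0175·Sd^0.57·e^(0.008·RH+0.085·T) = 1.54 μm/a
  r_corr = 0.8541 + 1.54 = 2.395 μm/a
  mass loss = 2.395 μm/a × 7.14 g/cm³ = 17.1 g·m⁻²·a⁻¹
copper: f(T) = -0.080·(T−10) [T>10 °C] = -1.1280
  Pd branch = 0.0053·Pd^0.26·e^(0.059·RH+f) = 0.6896 μm/a
  Sd branch = 0.01025·Sd^0.27·e^(0.036·RH+0.049·T) = 2.043 μm/a
  sum: 0.6896 + 2.043 → r_corr = 2.733 μm/a
  mass loss = 2.733 μm/a × 8.96 g/cm³ = 24.48 g·m⁻²·a⁻¹
Ordering by g·m⁻²·a⁻¹: copper (24.5) > zinc (17.1)

copper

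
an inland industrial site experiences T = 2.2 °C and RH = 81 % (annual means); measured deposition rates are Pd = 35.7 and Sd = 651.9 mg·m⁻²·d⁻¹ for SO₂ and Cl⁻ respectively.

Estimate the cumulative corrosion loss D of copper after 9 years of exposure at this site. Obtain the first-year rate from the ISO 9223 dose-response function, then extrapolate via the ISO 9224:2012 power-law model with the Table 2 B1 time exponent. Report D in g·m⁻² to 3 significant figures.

copper: f(T) = +0.126·(T−10) [T≤10 °C] = -0.9828
  SO₂ term: 0.0053·35.7^0.26·exp(0.059·81-0.9828) = 0.5979
  Cl⁻ term: 0.01025·651.9^0.27·exp(0.036·81+0.049·2.2) = 1.213
  r_corr = 0.5979 + 1.213 = 1.811 μm/a
ISO 9224: D(t) = r_corr · t^b with b = 0.667 (copper, B1)
  D(9) = 1.811 × 9^0.667 = 1.811 × 4.33 = 7.84 μm
  Mass loss = 7.84 μm × 8.96 g/cm³ = 70.25 g·m⁻²

D(9) = 70.2 g·m⁻²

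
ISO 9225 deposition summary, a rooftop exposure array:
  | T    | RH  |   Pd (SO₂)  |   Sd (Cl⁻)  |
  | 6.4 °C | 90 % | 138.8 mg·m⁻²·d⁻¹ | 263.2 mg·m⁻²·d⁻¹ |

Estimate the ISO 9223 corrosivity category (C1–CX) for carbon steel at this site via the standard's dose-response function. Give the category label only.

carbon steel: f(T) = +0.150·(T−10) [T≤10 °C] = -0.5400
  SO₂ term: 1.77·138.8^0.52·exp(0.02·90-0.5400) = 81.14
  Sd branch = 0.102·Sd^0.62·e^(0.033·RH+0.04·T) = 81.32 μm/a
  sum: 81.14 + 81.32 → r_corr = 162.5 μm/a
162 μm/a falls in (80, 200] for carbon steel → category C5

C5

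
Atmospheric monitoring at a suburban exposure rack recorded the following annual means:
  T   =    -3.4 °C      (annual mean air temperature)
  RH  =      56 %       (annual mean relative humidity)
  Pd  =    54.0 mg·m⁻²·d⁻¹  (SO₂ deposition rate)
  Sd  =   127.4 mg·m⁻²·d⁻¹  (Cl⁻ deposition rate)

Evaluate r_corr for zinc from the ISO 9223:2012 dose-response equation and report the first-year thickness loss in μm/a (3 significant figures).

zinc: f(T) = +0.038·(T−10) [T≤10 °C] = -0.5092
  SO₂ term: 0.0129·54.0^0.44·exp(0.046·56-0.5092) = 0.5894
  Sd branch = 0.0175·Sd^0.57·e^(0.008·RH+0.085·T) = 0.3251 μm/a
  sum: 0.5894 + 0.3251 → r_corr = 0.9146 μm/a

r_corr = 0.915 μm/a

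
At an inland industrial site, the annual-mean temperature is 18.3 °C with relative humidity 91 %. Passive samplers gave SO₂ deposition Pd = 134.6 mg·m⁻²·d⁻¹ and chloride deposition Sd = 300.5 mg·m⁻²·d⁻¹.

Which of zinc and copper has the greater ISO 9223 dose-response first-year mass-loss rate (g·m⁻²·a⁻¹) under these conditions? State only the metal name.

zinc: T>10 °C ⇒ hinge -0.071·(18.3−10) = -0.5893
  SO₂ term: 0.0129·134.6^0.44·exp(0.046·91-0.5893) = 4.068
  Sd branch = 0.0175·Sd^0.57·e^(0.008·RH+0.085·T) = 4.437 μm/a
  sum: 4.068 + 4.437 → r_corr = 8.505 μm/a
  mass loss = 8.505 μm/a × 7.14 g/cm³ = 60.73 g·m⁻²·a⁻¹
copper: T>10 °C ⇒ hinge -0.080·(18.3−10) = -0.6640
  Pd branch = 0.0053·Pd^0.26·e^(0.059·RH+f) = 2.095 μm/a
  Cl⁻ term: 0.01025·300.5^0.27·exp(0.036·91+0.049·18.3) = 3.104
  r_corr = 2.095 + 3.104 = 5.199 μm/a
  mass loss = 5.199 μm/a × 8.96 g/cm³ = 46.58 g·m⁻²·a⁻¹
Ordering by g·m⁻²·a⁻¹: zinc (60.7) > copper (46.6)

zinc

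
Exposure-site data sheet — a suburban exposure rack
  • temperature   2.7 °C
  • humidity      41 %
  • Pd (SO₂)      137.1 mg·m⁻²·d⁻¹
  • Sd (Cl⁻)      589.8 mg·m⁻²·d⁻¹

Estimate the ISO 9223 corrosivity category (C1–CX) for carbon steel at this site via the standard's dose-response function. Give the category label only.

C3

carbon steel: T≤10 °C ⇒ hinge +0.150·(2.7−10) = -1.0950
  sulphur-dioxide contribution → 17.37 μm/a
  chloride contribution → 22.96 μm/a
  ⇒ r_corr(carbon steel) = 40.33 μm/a
Category bounds: 25…50 μm/a bracket r_corr ⇒ C3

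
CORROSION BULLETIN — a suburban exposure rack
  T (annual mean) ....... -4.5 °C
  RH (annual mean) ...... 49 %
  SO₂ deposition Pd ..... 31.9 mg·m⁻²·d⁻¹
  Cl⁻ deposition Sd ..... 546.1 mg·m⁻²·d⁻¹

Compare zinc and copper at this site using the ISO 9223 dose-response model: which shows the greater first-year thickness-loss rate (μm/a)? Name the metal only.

zinc

zinc: T≤10 °C ⇒ hinge +0.038·(-4.5−10) = -0.5510
  SO₂ term: 0.0129·31.9^0.44·exp(0.046·49-0.5510) = 0.325
  Sd branch = 0.0175·Sd^0.57·e^(0.008·RH+0.085·T) = 0.6418 μm/a
  sum: 0.325 + 0.6418 → r_corr = 0.9668 μm/a
copper: T≤10 °C ⇒ hinge +0.126·(-4.5−10) = -1.8270
  SO₂ term: 0.0053·31.9^0.26·exp(0.059·49-1.8270) = 0.03779
  Sd branch = 0.01025·Sd^0.27·e^(0.036·RH+0.049·T) = 0.2631 μm/a
  r_corr = 0.03779 + 0.2631 = 0.3009 μm/a
Ordering by μm/a: zinc (0.967) > copper (0.301)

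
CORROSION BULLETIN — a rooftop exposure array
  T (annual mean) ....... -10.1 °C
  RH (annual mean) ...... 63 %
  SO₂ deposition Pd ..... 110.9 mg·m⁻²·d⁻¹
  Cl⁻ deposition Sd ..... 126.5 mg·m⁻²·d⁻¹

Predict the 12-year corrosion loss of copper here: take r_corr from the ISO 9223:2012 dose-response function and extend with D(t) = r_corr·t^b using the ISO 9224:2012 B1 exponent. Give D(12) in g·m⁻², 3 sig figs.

D(12) = 13.3 g·m⁻²

copper: T≤10 °C ⇒ hinge +0.126·(-10.1−10) = -2.5326
  sulphur-dioxide contribution → 0.05893 μm/a
  chloride contribution → 0.223 μm/a
  total first-year rate 0.2819 μm/a
ISO 9224: D(t) = r_corr · t^b with b = 0.667 (copper, B1)
  D(12) = 0.2819 × 12^0.667 = 0.2819 × 5.246 = 1.479 μm
  Mass loss = 1.479 μm × 8.96 g/cm³ = 13.25 g·m⁻²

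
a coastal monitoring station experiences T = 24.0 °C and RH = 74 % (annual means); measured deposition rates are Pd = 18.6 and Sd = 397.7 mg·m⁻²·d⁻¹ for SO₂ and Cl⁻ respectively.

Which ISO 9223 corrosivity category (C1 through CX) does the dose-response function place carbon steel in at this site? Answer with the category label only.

C5

carbon steel: temperature factor f = -0.054·(14.0) = -0.7560
  SO₂ term: 1.77·18.6^0.52·exp(0.02·74-0.7560) = 16.69
  Sd branch = 0.102·Sd^0.62·e^(0.033·RH+0.04·T) = 125.3 μm/a
  r_corr = 16.69 + 125.3 = 141.9 μm/a
ISO 9223 Table 2 (carbon steel): 80 < 142 ≤ 200 μm/a ⇒ C5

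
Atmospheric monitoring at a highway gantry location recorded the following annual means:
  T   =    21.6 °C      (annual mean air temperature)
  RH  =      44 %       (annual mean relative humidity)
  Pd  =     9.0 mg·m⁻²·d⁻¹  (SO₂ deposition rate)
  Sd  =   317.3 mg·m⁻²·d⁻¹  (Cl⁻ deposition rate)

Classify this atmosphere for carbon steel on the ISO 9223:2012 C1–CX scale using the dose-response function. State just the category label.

C3

carbon steel: temperature factor f = -0.054·(11.6) = -0.6264
  Pd branch = 1.77·Pd^0.52·e^(0.02·RH+f) = 7.15 μm/a
  Sd branch = 0.102·Sd^0.62·e^(0.033·RH+0.04·T) = 36.76 μm/a
  sum: 7.15 + 36.76 → r_corr = 43.91 μm/a
ISO 9223 Table 2 (carbon steel): 25 < 43.9 ≤ 50 μm/a ⇒ C3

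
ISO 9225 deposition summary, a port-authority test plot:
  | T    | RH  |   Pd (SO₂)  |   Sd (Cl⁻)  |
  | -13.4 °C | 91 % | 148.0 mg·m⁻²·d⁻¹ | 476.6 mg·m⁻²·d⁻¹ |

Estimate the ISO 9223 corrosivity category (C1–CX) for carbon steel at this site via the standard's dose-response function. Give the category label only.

carbon steel: f(T) = +0.150·(T−10) [T≤10 °C] = -3.5100
  sulphur-dioxide contribution → 4.391 μm/a
  chloride contribution → 55.01 μm/a
  ⇒ r_corr(carbon steel) = 59.4 μm/a
Category bounds: 50…80 μm/a bracket r_corr ⇒ C4

C4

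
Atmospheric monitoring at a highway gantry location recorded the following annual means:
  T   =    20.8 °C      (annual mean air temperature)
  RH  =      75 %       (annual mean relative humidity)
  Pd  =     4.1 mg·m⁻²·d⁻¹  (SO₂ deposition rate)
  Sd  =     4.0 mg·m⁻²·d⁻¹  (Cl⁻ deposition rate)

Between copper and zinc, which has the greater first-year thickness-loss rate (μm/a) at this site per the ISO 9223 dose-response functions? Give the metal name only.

copper: temperature factor f = -0.080·(10.8) = -0.8640
  sulphur-dioxide contribution → 0.2692 μm/a
  chloride contribution → 0.6145 μm/a
  ⇒ r_corr(copper) = 0.8837 μm/a
zinc: T>10 °C ⇒ hinge -0.071·(20.8−10) = -0.7668
  sulphur-dioxide contribution → 0.3512 μm/a
  chloride contribution → 0.4117 μm/a
  ⇒ r_corr(zinc) = 0.7629 μm/a
Ordering by μm/a: copper (0.884) > zinc (0.763)

copper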